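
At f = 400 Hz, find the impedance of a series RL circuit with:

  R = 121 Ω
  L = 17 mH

Step 1 — Angular frequency: ω = 2π·f = 2π·400 = 2513 rad/s.
Step 2 — Component impedances:
  R: Z = R = 121 Ω
  L: Z = jωL = j·2513·0.017 = 0 + j42.73 Ω
Step 3 — Series combination: Z_total = R + L = 121 + j42.73 Ω = 128.3∠19.4° Ω.

Z = 121 + j42.73 Ω = 128.3∠19.4° Ω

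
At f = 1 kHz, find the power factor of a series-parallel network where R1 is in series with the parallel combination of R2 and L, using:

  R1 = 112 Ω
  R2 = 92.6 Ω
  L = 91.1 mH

Step 1 — Angular frequency: ω = 2π·f = 2π·1000 = 6283 rad/s.
Step 2 — Component impedances:
  R1: Z = R = 112 Ω
  R2: Z = R = 92.6 Ω
  L: Z = jωL = j·6283·0.0911 = 0 + j572.4 Ω
Step 3 — Parallel branch: R2 || L = 1/(1/R2 + 1/L) = 90.24 + j14.6 Ω.
Step 4 — Series with R1: Z_total = R1 + (R2 || L) = 202.2 + j14.6 Ω = 202.8∠4.1° Ω.
Step 5 — Power factor: PF = cos(φ) = Re(Z)/|Z| = 202.24/202.76 = 0.9974.
Step 6 — Type: Im(Z) = 14.6 ⇒ lagging (phase φ = 4.1°).

PF = 0.9974 (lagging, φ = 4.1°)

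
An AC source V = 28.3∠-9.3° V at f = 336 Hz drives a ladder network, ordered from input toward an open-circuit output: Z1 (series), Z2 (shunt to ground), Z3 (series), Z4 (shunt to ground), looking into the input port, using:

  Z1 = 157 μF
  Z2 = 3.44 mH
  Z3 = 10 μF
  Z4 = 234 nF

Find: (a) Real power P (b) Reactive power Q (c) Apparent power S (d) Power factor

Step 1 — Angular frequency: ω = 2π·f = 2π·336 = 2111 rad/s.
Step 2 — Component impedances:
  Z1: Z = 1/(jωC) = -j/(ω·C) = 0 - j3.017 Ω
  Z2: Z = jωL = j·2111·0.00344 = 0 + j7.262 Ω
  Z3: Z = 1/(jωC) = -j/(ω·C) = 0 - j47.37 Ω
  Z4: Z = 1/(jωC) = -j/(ω·C) = 0 - j2024 Ω
Step 3 — Ladder network (open output): work backward from the far end, alternating series and parallel combinations. Z_in = 0 + j4.271 Ω = 4.271∠90.0° Ω.
Step 4 — Source phasor: V = 28.3∠-9.3° V = 27.93 - j4.573 V.
Step 5 — Current: I = V / Z = -1.071 - j6.539 A = 6.626∠-99.3° A.
Step 6 — Complex power: S = V·I* = 0 + j187.5 VA.
Step 7 — Real power: P = Re(S) = 0 W.
Step 8 — Reactive power: Q = Im(S) = 187.5 VAR.
Step 9 — Apparent power: |S| = 187.5 VA.
Step 10 — Power factor: PF = P/|S| = 0 (lagging).

(a) P = 0 W  (b) Q = 187.5 VAR  (c) S = 187.5 VA  (d) PF = 0 (lagging)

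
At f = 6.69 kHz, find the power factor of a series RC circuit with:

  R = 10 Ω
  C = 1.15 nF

Step 1 — Angular frequency: ω = 2π·f = 2π·6690 = 4.203e+04 rad/s.
Step 2 — Component impedances:
  R: Z = R = 10 Ω
  C: Z = 1/(jωC) = -j/(ω·C) = 0 - j2.069e+04 Ω
Step 3 — Series combination: Z_total = R + C = 10 - j2.069e+04 Ω = 2.069e+04∠-90.0° Ω.
Step 4 — Power factor: PF = cos(φ) = Re(Z)/|Z| = 10/20687 = 0.0004834.
Step 5 — Type: Im(Z) = -2.069e+04 ⇒ leading (phase φ = -90.0°).

PF = 0.0004834 (leading, φ = -90.0°)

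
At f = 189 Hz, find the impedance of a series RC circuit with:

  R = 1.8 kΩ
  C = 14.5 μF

Step 1 — Angular frequency: ω = 2π·f = 2π·189 = 1188 rad/s.
Step 2 — Component impedances:
  R: Z = R = 1800 Ω
  C: Z = 1/(jωC) = -j/(ω·C) = 0 - j58.08 Ω
Step 3 — Series combination: Z_total = R + C = 1800 - j58.08 Ω = 1801∠-1.8° Ω.

Z = 1800 - j58.08 Ω = 1801∠-1.8° Ω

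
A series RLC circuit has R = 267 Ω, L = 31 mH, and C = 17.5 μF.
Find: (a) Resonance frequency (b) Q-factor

Step 1 — Resonance condition Im(Z)=0 gives ω₀ = 1/√(LC).
Step 2 — ω₀ = 1/√(0.031·1.75e-05) = 1358 rad/s.
Step 3 — f₀ = ω₀/(2π) = 216.1 Hz.
Step 4 — Series Q: Q = ω₀L/R = 1358·0.031/267 = 0.1576.

(a) f₀ = 216.1 Hz  (b) Q = 0.1576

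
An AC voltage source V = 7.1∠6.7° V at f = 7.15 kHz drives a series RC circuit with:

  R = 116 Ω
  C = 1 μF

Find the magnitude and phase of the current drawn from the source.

Step 1 — Angular frequency: ω = 2π·f = 2π·7150 = 4.492e+04 rad/s.
Step 2 — Component impedances:
  R: Z = R = 116 Ω
  C: Z = 1/(jωC) = -j/(ω·C) = 0 - j22.26 Ω
Step 3 — Series combination: Z_total = R + C = 116 - j22.26 Ω = 118.1∠-10.9° Ω.
Step 4 — Source phasor: V = 7.1∠6.7° V = 7.052 + j0.8284 V.
Step 5 — Ohm's law: I = V / Z_total = (7.052 + j0.8284) / (116 - j22.26) = 0.05731 + j0.01814 A.
Step 6 — Convert to polar: |I| = 0.06011 A, ∠I = 17.6°.

I = 0.06011∠17.6° A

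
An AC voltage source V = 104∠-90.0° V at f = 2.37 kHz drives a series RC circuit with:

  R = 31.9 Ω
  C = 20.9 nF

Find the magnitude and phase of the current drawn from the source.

Step 1 — Angular frequency: ω = 2π·f = 2π·2370 = 1.489e+04 rad/s.
Step 2 — Component impedances:
  R: Z = R = 31.9 Ω
  C: Z = 1/(jωC) = -j/(ω·C) = 0 - j3213 Ω
Step 3 — Series combination: Z_total = R + C = 31.9 - j3213 Ω = 3213∠-89.4° Ω.
Step 4 — Source phasor: V = 104∠-90.0° V = 0 - j104 V.
Step 5 — Ohm's law: I = V / Z_total = (0 - j104) / (31.9 - j3213) = 0.03236 - j0.0003213 A.
Step 6 — Convert to polar: |I| = 0.03237 A, ∠I = -0.6°.

I = 0.03237∠-0.6° A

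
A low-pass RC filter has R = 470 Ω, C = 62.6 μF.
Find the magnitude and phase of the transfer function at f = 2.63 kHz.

Step 1 — Angular frequency: ω = 2π·2630 = 1.652e+04 rad/s.
Step 2 — Transfer function: H(jω) = 1/(1 + jωRC).
Step 3 — Denominator: 1 + jωRC = 1 + j·1.652e+04·470·6.26e-05 = 1 + j486.2.
Step 4 — H = 4.23e-06 - j0.002057.
Step 5 — Magnitude: |H| = 0.002057 (-53.7 dB); phase: φ = -89.9°.

|H| = 0.002057 (-53.7 dB), φ = -89.9°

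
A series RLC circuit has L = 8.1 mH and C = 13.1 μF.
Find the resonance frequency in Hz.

Step 1 — Resonance condition Im(Z)=0 gives ω₀ = 1/√(LC).
Step 2 — ω₀ = 1/√(0.0081·1.31e-05) = 3070 rad/s.
Step 3 — f₀ = ω₀/(2π) = 488.6 Hz.

f₀ = 488.6 Hz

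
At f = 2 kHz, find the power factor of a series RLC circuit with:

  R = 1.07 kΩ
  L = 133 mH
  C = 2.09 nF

Step 1 — Angular frequency: ω = 2π·f = 2π·2000 = 1.257e+04 rad/s.
Step 2 — Component impedances:
  R: Z = R = 1070 Ω
  L: Z = jωL = j·1.257e+04·0.133 = 0 + j1671 Ω
  C: Z = 1/(jωC) = -j/(ω·C) = 0 - j3.808e+04 Ω
Step 3 — Series combination: Z_total = R + L + C = 1070 - j3.64e+04 Ω = 3.642e+04∠-88.3° Ω.
Step 4 — Power factor: PF = cos(φ) = Re(Z)/|Z| = 1070/3.642e+04 = 0.02938.
Step 5 — Type: Im(Z) = -3.64e+04 ⇒ leading (phase φ = -88.3°).

PF = 0.02938 (leading, φ = -88.3°)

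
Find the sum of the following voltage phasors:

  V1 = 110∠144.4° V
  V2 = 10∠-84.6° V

Step 1 — Convert each phasor to rectangular form:
  V1 = 110·(cos(144.4°) + j·sin(144.4°)) = -89.44 + j64.03 V
  V2 = 10·(cos(-84.6°) + j·sin(-84.6°)) = 0.9411 - j9.956 V
Step 2 — Sum components: V_total = -88.5 + j54.08 V.
Step 3 — Convert to polar: |V_total| = 103.7 V, ∠V_total = 148.6°.

V_total = 103.7∠148.6° V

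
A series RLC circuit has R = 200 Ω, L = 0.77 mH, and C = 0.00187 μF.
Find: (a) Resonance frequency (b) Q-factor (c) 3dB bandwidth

Step 1 — Resonance condition Im(Z)=0 gives ω₀ = 1/√(LC).
Step 2 — ω₀ = 1/√(0.00077·1.87e-09) = 8.334e+05 rad/s.
Step 3 — f₀ = ω₀/(2π) = 1.326e+05 Hz.
Step 4 — Series Q: Q = ω₀L/R = 8.334e+05·0.00077/200 = 3.208.
Step 5 — 3dB bandwidth: Δω = ω₀/Q = 2.597e+05 rad/s; BW = Δω/(2π) = 4.134e+04 Hz.

(a) f₀ = 1.326e+05 Hz  (b) Q = 3.208  (c) BW = 4.134e+04 Hz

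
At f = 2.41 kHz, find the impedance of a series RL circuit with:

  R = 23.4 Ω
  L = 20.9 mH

Step 1 — Angular frequency: ω = 2π·f = 2π·2410 = 1.514e+04 rad/s.
Step 2 — Component impedances:
  R: Z = R = 23.4 Ω
  L: Z = jωL = j·1.514e+04·0.0209 = 0 + j316.5 Ω
Step 3 — Series combination: Z_total = R + L = 23.4 + j316.5 Ω = 317.3∠85.8° Ω.

Z = 23.4 + j316.5 Ω = 317.3∠85.8° Ω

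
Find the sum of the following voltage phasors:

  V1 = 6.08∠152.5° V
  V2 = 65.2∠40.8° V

Step 1 — Convert each phasor to rectangular form:
  V1 = 6.08·(cos(152.5°) + j·sin(152.5°)) = -5.393 + j2.807 V
  V2 = 65.2·(cos(40.8°) + j·sin(40.8°)) = 49.36 + j42.6 V
Step 2 — Sum components: V_total = 43.96 + j45.41 V.
Step 3 — Convert to polar: |V_total| = 63.2 V, ∠V_total = 45.9°.

V_total = 63.2∠45.9° V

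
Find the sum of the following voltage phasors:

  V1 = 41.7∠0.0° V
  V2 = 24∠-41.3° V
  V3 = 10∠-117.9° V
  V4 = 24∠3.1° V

Step 1 — Convert each phasor to rectangular form:
  V1 = 41.7·(cos(0.0°) + j·sin(0.0°)) = 41.7 V
  V2 = 24·(cos(-41.3°) + j·sin(-41.3°)) = 18.03 - j15.84 V
  V3 = 10·(cos(-117.9°) + j·sin(-117.9°)) = -4.679 - j8.838 V
  V4 = 24·(cos(3.1°) + j·sin(3.1°)) = 23.96 + j1.298 V
Step 2 — Sum components: V_total = 79.02 - j23.38 V.
Step 3 — Convert to polar: |V_total| = 82.4 V, ∠V_total = -16.5°.

V_total = 82.4∠-16.5° V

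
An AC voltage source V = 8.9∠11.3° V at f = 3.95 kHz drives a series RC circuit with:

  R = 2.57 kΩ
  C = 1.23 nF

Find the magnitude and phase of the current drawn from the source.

Step 1 — Angular frequency: ω = 2π·f = 2π·3950 = 2.482e+04 rad/s.
Step 2 — Component impedances:
  R: Z = R = 2570 Ω
  C: Z = 1/(jωC) = -j/(ω·C) = 0 - j3.276e+04 Ω
Step 3 — Series combination: Z_total = R + C = 2570 - j3.276e+04 Ω = 3.286e+04∠-85.5° Ω.
Step 4 — Source phasor: V = 8.9∠11.3° V = 8.727 + j1.744 V.
Step 5 — Ohm's law: I = V / Z_total = (8.727 + j1.744) / (2570 - j3.276e+04) = -3.214e-05 + j0.0002689 A.
Step 6 — Convert to polar: |I| = 0.0002709 A, ∠I = 96.8°.

I = 0.0002709∠96.8° A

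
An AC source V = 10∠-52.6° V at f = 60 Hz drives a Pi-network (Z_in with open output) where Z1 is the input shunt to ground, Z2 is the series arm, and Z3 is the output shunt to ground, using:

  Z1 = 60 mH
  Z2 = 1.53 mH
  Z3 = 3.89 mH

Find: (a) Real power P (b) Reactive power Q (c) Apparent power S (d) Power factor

Step 1 — Angular frequency: ω = 2π·f = 2π·60 = 377 rad/s.
Step 2 — Component impedances:
  Z1: Z = jωL = j·377·0.06 = 0 + j22.62 Ω
  Z2: Z = jωL = j·377·0.00153 = 0 + j0.5768 Ω
  Z3: Z = jωL = j·377·0.00389 = 0 + j1.466 Ω
Step 3 — With open output, the series arm Z2 and the output shunt Z3 appear in series to ground: Z2 + Z3 = 0 + j2.043 Ω.
Step 4 — Parallel with input shunt Z1: Z_in = Z1 || (Z2 + Z3) = 0 + j1.874 Ω = 1.874∠90.0° Ω.
Step 5 — Source phasor: V = 10∠-52.6° V = 6.074 - j7.944 V.
Step 6 — Current: I = V / Z = -4.239 - j3.241 A = 5.336∠-142.6° A.
Step 7 — Complex power: S = V·I* = 0 + j53.36 VA.
Step 8 — Real power: P = Re(S) = 0 W.
Step 9 — Reactive power: Q = Im(S) = 53.36 VAR.
Step 10 — Apparent power: |S| = 53.36 VA.
Step 11 — Power factor: PF = P/|S| = 0 (lagging).

(a) P = 0 W  (b) Q = 53.36 VAR  (c) S = 53.36 VA  (d) PF = 0 (lagging)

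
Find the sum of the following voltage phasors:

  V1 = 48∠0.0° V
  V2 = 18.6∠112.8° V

Step 1 — Convert each phasor to rectangular form:
  V1 = 48·(cos(0.0°) + j·sin(0.0°)) = 48 V
  V2 = 18.6·(cos(112.8°) + j·sin(112.8°)) = -7.208 + j17.15 V
Step 2 — Sum components: V_total = 40.79 + j17.15 V.
Step 3 — Convert to polar: |V_total| = 44.25 V, ∠V_total = 22.8°.

V_total = 44.25∠22.8° V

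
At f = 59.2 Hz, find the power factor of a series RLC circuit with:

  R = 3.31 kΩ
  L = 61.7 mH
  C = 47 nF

Step 1 — Angular frequency: ω = 2π·f = 2π·59.2 = 372 rad/s.
Step 2 — Component impedances:
  R: Z = R = 3310 Ω
  L: Z = jωL = j·372·0.0617 = 0 + j22.95 Ω
  C: Z = 1/(jωC) = -j/(ω·C) = 0 - j5.72e+04 Ω
Step 3 — Series combination: Z_total = R + L + C = 3310 - j5.718e+04 Ω = 5.727e+04∠-86.7° Ω.
Step 4 — Power factor: PF = cos(φ) = Re(Z)/|Z| = 3310/57273 = 0.05779.
Step 5 — Type: Im(Z) = -5.718e+04 ⇒ leading (phase φ = -86.7°).

PF = 0.05779 (leading, φ = -86.7°)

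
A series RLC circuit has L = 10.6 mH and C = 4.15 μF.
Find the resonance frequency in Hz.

Step 1 — Resonance condition Im(Z)=0 gives ω₀ = 1/√(LC).
Step 2 — ω₀ = 1/√(0.0106·4.15e-06) = 4768 rad/s.
Step 3 — f₀ = ω₀/(2π) = 758.8 Hz.

f₀ = 758.8 Hz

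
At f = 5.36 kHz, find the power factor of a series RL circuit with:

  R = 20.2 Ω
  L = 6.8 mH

Step 1 — Angular frequency: ω = 2π·f = 2π·5360 = 3.368e+04 rad/s.
Step 2 — Component impedances:
  R: Z = R = 20.2 Ω
  L: Z = jωL = j·3.368e+04·0.0068 = 0 + j229 Ω
Step 3 — Series combination: Z_total = R + L = 20.2 + j229 Ω = 229.9∠85.0° Ω.
Step 4 — Power factor: PF = cos(φ) = Re(Z)/|Z| = 20.2/229.9 = 0.08786.
Step 5 — Type: Im(Z) = 229 ⇒ lagging (phase φ = 85.0°).

PF = 0.08786 (lagging, φ = 85.0°)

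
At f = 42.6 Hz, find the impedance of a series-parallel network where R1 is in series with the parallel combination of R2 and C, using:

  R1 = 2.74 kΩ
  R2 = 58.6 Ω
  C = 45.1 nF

Step 1 — Angular frequency: ω = 2π·f = 2π·42.6 = 267.7 rad/s.
Step 2 — Component impedances:
  R1: Z = R = 2740 Ω
  R2: Z = R = 58.6 Ω
  C: Z = 1/(jωC) = -j/(ω·C) = 0 - j8.284e+04 Ω
Step 3 — Parallel branch: R2 || C = 1/(1/R2 + 1/C) = 58.6 - j0.04145 Ω.
Step 4 — Series with R1: Z_total = R1 + (R2 || C) = 2799 - j0.04145 Ω = 2799∠-0.0° Ω.

Z = 2799 - j0.04145 Ω = 2799∠-0.0° Ω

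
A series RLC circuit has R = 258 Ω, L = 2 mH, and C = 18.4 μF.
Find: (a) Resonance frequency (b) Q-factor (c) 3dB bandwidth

Step 1 — Resonance condition Im(Z)=0 gives ω₀ = 1/√(LC).
Step 2 — ω₀ = 1/√(0.002·1.84e-05) = 5213 rad/s.
Step 3 — f₀ = ω₀/(2π) = 829.7 Hz.
Step 4 — Series Q: Q = ω₀L/R = 5213·0.002/258 = 0.04041.
Step 5 — 3dB bandwidth: Δω = ω₀/Q = 1.29e+05 rad/s; BW = Δω/(2π) = 2.053e+04 Hz.

(a) f₀ = 829.7 Hz  (b) Q = 0.04041  (c) BW = 2.053e+04 Hz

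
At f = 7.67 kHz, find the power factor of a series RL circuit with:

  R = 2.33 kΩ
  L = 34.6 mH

Step 1 — Angular frequency: ω = 2π·f = 2π·7670 = 4.819e+04 rad/s.
Step 2 — Component impedances:
  R: Z = R = 2330 Ω
  L: Z = jωL = j·4.819e+04·0.0346 = 0 + j1667 Ω
Step 3 — Series combination: Z_total = R + L = 2330 + j1667 Ω = 2865∠35.6° Ω.
Step 4 — Power factor: PF = cos(φ) = Re(Z)/|Z| = 2330/2865.2 = 0.8132.
Step 5 — Type: Im(Z) = 1667 ⇒ lagging (phase φ = 35.6°).

PF = 0.8132 (lagging, φ = 35.6°)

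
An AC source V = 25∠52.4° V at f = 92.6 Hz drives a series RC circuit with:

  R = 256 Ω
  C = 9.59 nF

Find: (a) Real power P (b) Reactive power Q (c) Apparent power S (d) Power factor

Step 1 — Angular frequency: ω = 2π·f = 2π·92.6 = 581.8 rad/s.
Step 2 — Component impedances:
  R: Z = R = 256 Ω
  C: Z = 1/(jωC) = -j/(ω·C) = 0 - j1.792e+05 Ω
Step 3 — Series combination: Z_total = R + C = 256 - j1.792e+05 Ω = 1.792e+05∠-89.9° Ω.
Step 4 — Source phasor: V = 25∠52.4° V = 15.25 + j19.81 V.
Step 5 — Current: I = V / Z = -0.0001104 + j8.527e-05 A = 0.0001395∠142.3° A.
Step 6 — Complex power: S = V·I* = 4.981e-06 - j0.003487 VA.
Step 7 — Real power: P = Re(S) = 4.981e-06 W.
Step 8 — Reactive power: Q = Im(S) = -0.003487 VAR.
Step 9 — Apparent power: |S| = 0.003487 VA.
Step 10 — Power factor: PF = P/|S| = 0.001428 (leading).

(a) P = 4.981e-06 W  (b) Q = -0.003487 VAR  (c) S = 0.003487 VA  (d) PF = 0.001428 (leading)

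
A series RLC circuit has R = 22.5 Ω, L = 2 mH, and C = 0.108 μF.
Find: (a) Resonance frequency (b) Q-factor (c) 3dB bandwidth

Step 1 — Resonance: ω₀ = 1/√(LC) = 1/√(0.002·1.08e-07) = 6.804e+04 rad/s.
Step 2 — f₀ = ω₀/(2π) = 1.083e+04 Hz.
Step 3 — Series Q: Q = ω₀L/R = 6.804e+04·0.002/22.5 = 6.048.
Step 4 — Bandwidth: Δω = ω₀/Q = 1.125e+04 rad/s; BW = Δω/(2π) = 1790 Hz.

(a) f₀ = 1.083e+04 Hz  (b) Q = 6.048  (c) BW = 1790 Hz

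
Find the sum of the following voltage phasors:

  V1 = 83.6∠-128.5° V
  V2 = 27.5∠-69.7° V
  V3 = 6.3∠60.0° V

Step 1 — Convert each phasor to rectangular form:
  V1 = 83.6·(cos(-128.5°) + j·sin(-128.5°)) = -52.04 - j65.43 V
  V2 = 27.5·(cos(-69.7°) + j·sin(-69.7°)) = 9.541 - j25.79 V
  V3 = 6.3·(cos(60.0°) + j·sin(60.0°)) = 3.15 + j5.456 V
Step 2 — Sum components: V_total = -39.35 - j85.76 V.
Step 3 — Convert to polar: |V_total| = 94.36 V, ∠V_total = -114.6°.

V_total = 94.36∠-114.6° V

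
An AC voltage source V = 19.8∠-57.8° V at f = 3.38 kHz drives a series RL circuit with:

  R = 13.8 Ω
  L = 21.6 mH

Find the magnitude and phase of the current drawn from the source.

Step 1 — Angular frequency: ω = 2π·f = 2π·3380 = 2.124e+04 rad/s.
Step 2 — Component impedances:
  R: Z = R = 13.8 Ω
  L: Z = jωL = j·2.124e+04·0.0216 = 0 + j458.7 Ω
Step 3 — Series combination: Z_total = R + L = 13.8 + j458.7 Ω = 458.9∠88.3° Ω.
Step 4 — Source phasor: V = 19.8∠-57.8° V = 10.55 - j16.75 V.
Step 5 — Ohm's law: I = V / Z_total = (10.55 - j16.75) / (13.8 + j458.7) = -0.0358 - j0.02408 A.
Step 6 — Convert to polar: |I| = 0.04314 A, ∠I = -146.1°.

I = 0.04314∠-146.1° A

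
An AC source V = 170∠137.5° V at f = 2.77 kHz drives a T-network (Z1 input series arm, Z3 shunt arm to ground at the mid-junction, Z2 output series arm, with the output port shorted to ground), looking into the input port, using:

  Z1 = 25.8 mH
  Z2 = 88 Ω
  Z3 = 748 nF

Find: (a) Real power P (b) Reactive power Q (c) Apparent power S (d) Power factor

Step 1 — Angular frequency: ω = 2π·f = 2π·2770 = 1.74e+04 rad/s.
Step 2 — Component impedances:
  Z1: Z = jωL = j·1.74e+04·0.0258 = 0 + j449 Ω
  Z2: Z = R = 88 Ω
  Z3: Z = 1/(jωC) = -j/(ω·C) = 0 - j76.81 Ω
Step 3 — With the output port shorted to ground, the output series arm Z2 runs from the junction to ground; the shunt arm Z3 also runs from the junction to ground. They appear in parallel: Z3 || Z2 = 38.05 - j43.6 Ω.
Step 4 — Series with input arm Z1: Z_in = Z1 + (Z3 || Z2) = 38.05 + j405.4 Ω = 407.2∠84.6° Ω.
Step 5 — Source phasor: V = 170∠137.5° V = -125.3 + j114.9 V.
Step 6 — Current: I = V / Z = 0.252 + j0.3328 A = 0.4175∠52.9° A.
Step 7 — Complex power: S = V·I* = 6.632 + j70.66 VA.
Step 8 — Real power: P = Re(S) = 6.632 W.
Step 9 — Reactive power: Q = Im(S) = 70.66 VAR.
Step 10 — Apparent power: |S| = 70.97 VA.
Step 11 — Power factor: PF = P/|S| = 0.09345 (lagging).

(a) P = 6.632 W  (b) Q = 70.66 VAR  (c) S = 70.97 VA  (d) PF = 0.09345 (lagging)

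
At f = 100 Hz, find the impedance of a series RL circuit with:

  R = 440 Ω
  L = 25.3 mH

Step 1 — Angular frequency: ω = 2π·f = 2π·100 = 628.3 rad/s.
Step 2 — Component impedances:
  R: Z = R = 440 Ω
  L: Z = jωL = j·628.3·0.0253 = 0 + j15.9 Ω
Step 3 — Series combination: Z_total = R + L = 440 + j15.9 Ω = 440.3∠2.1° Ω.

Z = 440 + j15.9 Ω = 440.3∠2.1° Ω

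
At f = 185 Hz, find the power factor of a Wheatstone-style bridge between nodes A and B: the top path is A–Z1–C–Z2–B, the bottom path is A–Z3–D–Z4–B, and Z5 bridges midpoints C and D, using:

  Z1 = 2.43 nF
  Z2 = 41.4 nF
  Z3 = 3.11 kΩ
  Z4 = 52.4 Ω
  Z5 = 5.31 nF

Step 1 — Angular frequency: ω = 2π·f = 2π·185 = 1162 rad/s.
Step 2 — Component impedances:
  Z1: Z = 1/(jωC) = -j/(ω·C) = 0 - j3.54e+05 Ω
  Z2: Z = 1/(jωC) = -j/(ω·C) = 0 - j2.078e+04 Ω
  Z3: Z = R = 3110 Ω
  Z4: Z = R = 52.4 Ω
  Z5: Z = 1/(jωC) = -j/(ω·C) = 0 - j1.62e+05 Ω
Step 3 — Bridge requires nodal analysis (the Z5 bridge couples midpoints C and D, so the two paths cannot be reduced to a simple series/parallel combination). Setting node B to ground and injecting 1 A at node A, the 3-node admittance system at A, C, D solves to V_A = Z_AB = 3162 - j26.76 Ω = 3162∠-0.5° Ω.
Step 4 — Power factor: PF = cos(φ) = Re(Z)/|Z| = 3162/3162 = 1.
Step 5 — Type: Im(Z) = -26.76 ⇒ leading (phase φ = -0.5°).

PF = 1 (leading, φ = -0.5°)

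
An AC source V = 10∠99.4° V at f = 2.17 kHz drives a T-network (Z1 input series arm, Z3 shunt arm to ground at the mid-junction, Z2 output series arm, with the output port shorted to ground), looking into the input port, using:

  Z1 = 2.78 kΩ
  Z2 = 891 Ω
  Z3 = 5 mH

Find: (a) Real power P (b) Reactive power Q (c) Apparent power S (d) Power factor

Step 1 — Angular frequency: ω = 2π·f = 2π·2170 = 1.363e+04 rad/s.
Step 2 — Component impedances:
  Z1: Z = R = 2780 Ω
  Z2: Z = R = 891 Ω
  Z3: Z = jωL = j·1.363e+04·0.005 = 0 + j68.17 Ω
Step 3 — With the output port shorted to ground, the output series arm Z2 runs from the junction to ground; the shunt arm Z3 also runs from the junction to ground. They appear in parallel: Z3 || Z2 = 5.186 + j67.78 Ω.
Step 4 — Series with input arm Z1: Z_in = Z1 + (Z3 || Z2) = 2785 + j67.78 Ω = 2786∠1.4° Ω.
Step 5 — Source phasor: V = 10∠99.4° V = -1.633 + j9.866 V.
Step 6 — Current: I = V / Z = -0.0004999 + j0.003554 A = 0.003589∠98.0° A.
Step 7 — Complex power: S = V·I* = 0.03588 + j0.0008732 VA.
Step 8 — Real power: P = Re(S) = 0.03588 W.
Step 9 — Reactive power: Q = Im(S) = 0.0008732 VAR.
Step 10 — Apparent power: |S| = 0.03589 VA.
Step 11 — Power factor: PF = P/|S| = 0.9997 (lagging).

(a) P = 0.03588 W  (b) Q = 0.0008732 VAR  (c) S = 0.03589 VA  (d) PF = 0.9997 (lagging)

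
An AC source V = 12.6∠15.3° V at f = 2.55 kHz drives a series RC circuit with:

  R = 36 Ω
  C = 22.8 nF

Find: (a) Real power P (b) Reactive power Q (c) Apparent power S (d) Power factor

Step 1 — Angular frequency: ω = 2π·f = 2π·2550 = 1.602e+04 rad/s.
Step 2 — Component impedances:
  R: Z = R = 36 Ω
  C: Z = 1/(jωC) = -j/(ω·C) = 0 - j2737 Ω
Step 3 — Series combination: Z_total = R + C = 36 - j2737 Ω = 2738∠-89.2° Ω.
Step 4 — Source phasor: V = 12.6∠15.3° V = 12.15 + j3.325 V.
Step 5 — Current: I = V / Z = -0.001156 + j0.004455 A = 0.004602∠104.5° A.
Step 6 — Complex power: S = V·I* = 0.0007626 - j0.05799 VA.
Step 7 — Real power: P = Re(S) = 0.0007626 W.
Step 8 — Reactive power: Q = Im(S) = -0.05799 VAR.
Step 9 — Apparent power: |S| = 0.05799 VA.
Step 10 — Power factor: PF = P/|S| = 0.01315 (leading).

(a) P = 0.0007626 W  (b) Q = -0.05799 VAR  (c) S = 0.05799 VA  (d) PF = 0.01315 (leading)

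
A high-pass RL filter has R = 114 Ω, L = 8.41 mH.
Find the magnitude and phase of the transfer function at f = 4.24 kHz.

Step 1 — Angular frequency: ω = 2π·4240 = 2.664e+04 rad/s.
Step 2 — Transfer function: H(jω) = jωL/(R + jωL).
Step 3 — Numerator jωL = j·224; denominator R + jωL = 114 + j224.
Step 4 — H = 0.7943 + j0.4042.
Step 5 — Magnitude: |H| = 0.8913 (-1.0 dB); phase: φ = 27.0°.

|H| = 0.8913 (-1.0 dB), φ = 27.0°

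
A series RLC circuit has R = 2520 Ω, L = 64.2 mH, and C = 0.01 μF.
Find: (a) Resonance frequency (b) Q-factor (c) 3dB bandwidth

Step 1 — Resonance: ω₀ = 1/√(LC) = 1/√(0.0642·1e-08) = 3.947e+04 rad/s.
Step 2 — f₀ = ω₀/(2π) = 6281 Hz.
Step 3 — Series Q: Q = ω₀L/R = 3.947e+04·0.0642/2520 = 1.005.
Step 4 — Bandwidth: Δω = ω₀/Q = 3.925e+04 rad/s; BW = Δω/(2π) = 6247 Hz.

(a) f₀ = 6281 Hz  (b) Q = 1.005  (c) BW = 6247 Hz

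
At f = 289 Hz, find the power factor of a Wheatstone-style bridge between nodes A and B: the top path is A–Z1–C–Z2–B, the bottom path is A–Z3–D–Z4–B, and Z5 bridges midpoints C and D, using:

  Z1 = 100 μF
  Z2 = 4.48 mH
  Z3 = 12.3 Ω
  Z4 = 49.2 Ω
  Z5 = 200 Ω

Step 1 — Angular frequency: ω = 2π·f = 2π·289 = 1816 rad/s.
Step 2 — Component impedances:
  Z1: Z = 1/(jωC) = -j/(ω·C) = 0 - j5.507 Ω
  Z2: Z = jωL = j·1816·0.00448 = 0 + j8.135 Ω
  Z3: Z = R = 12.3 Ω
  Z4: Z = R = 49.2 Ω
  Z5: Z = R = 200 Ω
Step 3 — Bridge requires nodal analysis (the Z5 bridge couples midpoints C and D, so the two paths cannot be reduced to a simple series/parallel combination). Setting node B to ground and injecting 1 A at node A, the 3-node admittance system at A, C, D solves to V_A = Z_AB = 0.2843 + j2.611 Ω = 2.626∠83.8° Ω.
Step 4 — Power factor: PF = cos(φ) = Re(Z)/|Z| = 0.28427/2.6264 = 0.1082.
Step 5 — Type: Im(Z) = 2.611 ⇒ lagging (phase φ = 83.8°).

PF = 0.1082 (lagging, φ = 83.8°)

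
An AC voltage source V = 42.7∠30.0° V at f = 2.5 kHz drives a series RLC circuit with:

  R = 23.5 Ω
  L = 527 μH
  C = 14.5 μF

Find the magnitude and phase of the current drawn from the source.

Step 1 — Angular frequency: ω = 2π·f = 2π·2500 = 1.571e+04 rad/s.
Step 2 — Component impedances:
  R: Z = R = 23.5 Ω
  L: Z = jωL = j·1.571e+04·0.000527 = 0 + j8.278 Ω
  C: Z = 1/(jωC) = -j/(ω·C) = 0 - j4.39 Ω
Step 3 — Series combination: Z_total = R + L + C = 23.5 + j3.888 Ω = 23.82∠9.4° Ω.
Step 4 — Source phasor: V = 42.7∠30.0° V = 36.98 + j21.35 V.
Step 5 — Ohm's law: I = V / Z_total = (36.98 + j21.35) / (23.5 + j3.888) = 1.678 + j0.6309 A.
Step 6 — Convert to polar: |I| = 1.793 A, ∠I = 20.6°.

I = 1.793∠20.6° A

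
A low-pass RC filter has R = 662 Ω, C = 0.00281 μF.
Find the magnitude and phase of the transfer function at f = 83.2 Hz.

Step 1 — Angular frequency: ω = 2π·83.2 = 522.8 rad/s.
Step 2 — Transfer function: H(jω) = 1/(1 + jωRC).
Step 3 — Denominator: 1 + jωRC = 1 + j·522.8·662·2.81e-09 = 1 + j0.0009725.
Step 4 — H = 1 - j0.0009724.
Step 5 — Magnitude: |H| = 1 (-0.0 dB); phase: φ = -0.1°.

|H| = 1 (-0.0 dB), φ = -0.1°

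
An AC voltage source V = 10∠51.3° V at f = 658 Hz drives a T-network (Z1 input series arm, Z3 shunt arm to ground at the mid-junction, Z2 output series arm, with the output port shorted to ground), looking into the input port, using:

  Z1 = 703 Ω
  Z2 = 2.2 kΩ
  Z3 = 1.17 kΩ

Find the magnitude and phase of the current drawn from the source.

Step 1 — Angular frequency: ω = 2π·f = 2π·658 = 4134 rad/s.
Step 2 — Component impedances:
  Z1: Z = R = 703 Ω
  Z2: Z = R = 2200 Ω
  Z3: Z = R = 1170 Ω
Step 3 — With the output port shorted to ground, the output series arm Z2 runs from the junction to ground; the shunt arm Z3 also runs from the junction to ground. They appear in parallel: Z3 || Z2 = 763.8 Ω.
Step 4 — Series with input arm Z1: Z_in = Z1 + (Z3 || Z2) = 1467 Ω = 1467∠0.0° Ω.
Step 5 — Source phasor: V = 10∠51.3° V = 6.252 + j7.804 V.
Step 6 — Ohm's law: I = V / Z_total = (6.252 + j7.804) / (1467) = 0.004263 + j0.005321 A.
Step 7 — Convert to polar: |I| = 0.006818 A, ∠I = 51.3°.

I = 0.006818∠51.3° A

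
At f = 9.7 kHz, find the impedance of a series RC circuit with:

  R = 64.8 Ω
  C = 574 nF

Step 1 — Angular frequency: ω = 2π·f = 2π·9700 = 6.095e+04 rad/s.
Step 2 — Component impedances:
  R: Z = R = 64.8 Ω
  C: Z = 1/(jωC) = -j/(ω·C) = 0 - j28.58 Ω
Step 3 — Series combination: Z_total = R + C = 64.8 - j28.58 Ω = 70.82∠-23.8° Ω.

Z = 64.8 - j28.58 Ω = 70.82∠-23.8° Ω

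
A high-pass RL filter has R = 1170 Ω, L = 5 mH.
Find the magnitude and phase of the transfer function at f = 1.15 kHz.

Step 1 — Angular frequency: ω = 2π·1150 = 7226 rad/s.
Step 2 — Transfer function: H(jω) = jωL/(R + jωL).
Step 3 — Numerator jωL = j·36.13; denominator R + jωL = 1170 + j36.13.
Step 4 — H = 0.0009526 + j0.03085.
Step 5 — Magnitude: |H| = 0.03086 (-30.2 dB); phase: φ = 88.2°.

|H| = 0.03086 (-30.2 dB), φ = 88.2°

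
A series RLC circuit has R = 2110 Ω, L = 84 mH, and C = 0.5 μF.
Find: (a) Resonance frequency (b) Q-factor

Step 1 — Resonance condition Im(Z)=0 gives ω₀ = 1/√(LC).
Step 2 — ω₀ = 1/√(0.084·5e-07) = 4880 rad/s.
Step 3 — f₀ = ω₀/(2π) = 776.6 Hz.
Step 4 — Series Q: Q = ω₀L/R = 4880·0.084/2110 = 0.1943.

(a) f₀ = 776.6 Hz  (b) Q = 0.1943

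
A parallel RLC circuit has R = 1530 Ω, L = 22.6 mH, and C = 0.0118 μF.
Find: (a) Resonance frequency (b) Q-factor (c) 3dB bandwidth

Step 1 — Resonance: ω₀ = 1/√(LC) = 1/√(0.0226·1.18e-08) = 6.124e+04 rad/s.
Step 2 — f₀ = ω₀/(2π) = 9746 Hz.
Step 3 — Parallel Q: Q = R/(ω₀L) = 1530/(6.124e+04·0.0226) = 1.106.
Step 4 — Bandwidth: Δω = ω₀/Q = 5.539e+04 rad/s; BW = Δω/(2π) = 8815 Hz.

(a) f₀ = 9746 Hz  (b) Q = 1.106  (c) BW = 8815 Hz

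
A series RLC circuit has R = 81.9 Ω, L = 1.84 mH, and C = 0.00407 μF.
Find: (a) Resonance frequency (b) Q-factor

Step 1 — Resonance condition Im(Z)=0 gives ω₀ = 1/√(LC).
Step 2 — ω₀ = 1/√(0.00184·4.07e-09) = 3.654e+05 rad/s.
Step 3 — f₀ = ω₀/(2π) = 5.816e+04 Hz.
Step 4 — Series Q: Q = ω₀L/R = 3.654e+05·0.00184/81.9 = 8.21.

(a) f₀ = 5.816e+04 Hz  (b) Q = 8.21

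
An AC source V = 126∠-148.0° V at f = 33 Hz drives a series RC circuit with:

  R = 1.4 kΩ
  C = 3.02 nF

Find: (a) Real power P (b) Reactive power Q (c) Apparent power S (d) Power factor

Step 1 — Angular frequency: ω = 2π·f = 2π·33 = 207.3 rad/s.
Step 2 — Component impedances:
  R: Z = R = 1400 Ω
  C: Z = 1/(jωC) = -j/(ω·C) = 0 - j1.597e+06 Ω
Step 3 — Series combination: Z_total = R + C = 1400 - j1.597e+06 Ω = 1.597e+06∠-89.9° Ω.
Step 4 — Source phasor: V = 126∠-148.0° V = -106.9 - j66.77 V.
Step 5 — Current: I = V / Z = 4.175e-05 - j6.695e-05 A = 7.89e-05∠-58.1° A.
Step 6 — Complex power: S = V·I* = 8.715e-06 - j0.009941 VA.
Step 7 — Real power: P = Re(S) = 8.715e-06 W.
Step 8 — Reactive power: Q = Im(S) = -0.009941 VAR.
Step 9 — Apparent power: |S| = 0.009941 VA.
Step 10 — Power factor: PF = P/|S| = 0.0008767 (leading).

(a) P = 8.715e-06 W  (b) Q = -0.009941 VAR  (c) S = 0.009941 VA  (d) PF = 0.0008767 (leading)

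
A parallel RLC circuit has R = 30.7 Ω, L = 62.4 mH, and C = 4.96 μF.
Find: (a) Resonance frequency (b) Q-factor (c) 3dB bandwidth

Step 1 — Resonance: ω₀ = 1/√(LC) = 1/√(0.0624·4.96e-06) = 1797 rad/s.
Step 2 — f₀ = ω₀/(2π) = 286.1 Hz.
Step 3 — Parallel Q: Q = R/(ω₀L) = 30.7/(1797·0.0624) = 0.2737.
Step 4 — Bandwidth: Δω = ω₀/Q = 6567 rad/s; BW = Δω/(2π) = 1045 Hz.

(a) f₀ = 286.1 Hz  (b) Q = 0.2737  (c) BW = 1045 Hz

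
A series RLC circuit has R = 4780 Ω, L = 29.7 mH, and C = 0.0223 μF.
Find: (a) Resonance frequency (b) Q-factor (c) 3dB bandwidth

Step 1 — Resonance: ω₀ = 1/√(LC) = 1/√(0.0297·2.23e-08) = 3.886e+04 rad/s.
Step 2 — f₀ = ω₀/(2π) = 6184 Hz.
Step 3 — Series Q: Q = ω₀L/R = 3.886e+04·0.0297/4780 = 0.2414.
Step 4 — Bandwidth: Δω = ω₀/Q = 1.609e+05 rad/s; BW = Δω/(2π) = 2.561e+04 Hz.

(a) f₀ = 6184 Hz  (b) Q = 0.2414  (c) BW = 2.561e+04 Hz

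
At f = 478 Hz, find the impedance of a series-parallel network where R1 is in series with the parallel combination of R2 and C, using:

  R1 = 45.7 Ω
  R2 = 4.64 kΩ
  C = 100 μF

Step 1 — Angular frequency: ω = 2π·f = 2π·478 = 3003 rad/s.
Step 2 — Component impedances:
  R1: Z = R = 45.7 Ω
  R2: Z = R = 4640 Ω
  C: Z = 1/(jωC) = -j/(ω·C) = 0 - j3.33 Ω
Step 3 — Parallel branch: R2 || C = 1/(1/R2 + 1/C) = 0.002389 - j3.33 Ω.
Step 4 — Series with R1: Z_total = R1 + (R2 || C) = 45.7 - j3.33 Ω = 45.82∠-4.2° Ω.

Z = 45.7 - j3.33 Ω = 45.82∠-4.2° Ω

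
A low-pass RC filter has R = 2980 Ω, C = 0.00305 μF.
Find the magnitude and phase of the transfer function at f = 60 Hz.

Step 1 — Angular frequency: ω = 2π·60 = 377 rad/s.
Step 2 — Transfer function: H(jω) = 1/(1 + jωRC).
Step 3 — Denominator: 1 + jωRC = 1 + j·377·2980·3.05e-09 = 1 + j0.003426.
Step 4 — H = 1 - j0.003426.
Step 5 — Magnitude: |H| = 1 (-0.0 dB); phase: φ = -0.2°.

|H| = 1 (-0.0 dB), φ = -0.2°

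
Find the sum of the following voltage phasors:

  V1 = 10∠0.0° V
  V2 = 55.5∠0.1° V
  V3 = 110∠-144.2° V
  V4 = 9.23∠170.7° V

Step 1 — Convert each phasor to rectangular form:
  V1 = 10·(cos(0.0°) + j·sin(0.0°)) = 10 V
  V2 = 55.5·(cos(0.1°) + j·sin(0.1°)) = 55.5 + j0.09687 V
  V3 = 110·(cos(-144.2°) + j·sin(-144.2°)) = -89.22 - j64.35 V
  V4 = 9.23·(cos(170.7°) + j·sin(170.7°)) = -9.109 + j1.492 V
Step 2 — Sum components: V_total = -32.83 - j62.76 V.
Step 3 — Convert to polar: |V_total| = 70.82 V, ∠V_total = -117.6°.

V_total = 70.82∠-117.6° V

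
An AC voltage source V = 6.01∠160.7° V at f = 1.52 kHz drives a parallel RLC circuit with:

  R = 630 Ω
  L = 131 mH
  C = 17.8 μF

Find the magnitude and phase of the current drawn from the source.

Step 1 — Angular frequency: ω = 2π·f = 2π·1520 = 9550 rad/s.
Step 2 — Component impedances:
  R: Z = R = 630 Ω
  L: Z = jωL = j·9550·0.131 = 0 + j1251 Ω
  C: Z = 1/(jωC) = -j/(ω·C) = 0 - j5.882 Ω
Step 3 — Parallel combination: 1/Z_total = 1/R + 1/L + 1/C; Z_total = 0.05544 - j5.91 Ω = 5.91∠-89.5° Ω.
Step 4 — Source phasor: V = 6.01∠160.7° V = -5.672 + j1.986 V.
Step 5 — Ohm's law: I = V / Z_total = (-5.672 + j1.986) / (0.05544 - j5.91) = -0.3451 - j0.9566 A.
Step 6 — Convert to polar: |I| = 1.017 A, ∠I = -109.8°.

I = 1.017∠-109.8° A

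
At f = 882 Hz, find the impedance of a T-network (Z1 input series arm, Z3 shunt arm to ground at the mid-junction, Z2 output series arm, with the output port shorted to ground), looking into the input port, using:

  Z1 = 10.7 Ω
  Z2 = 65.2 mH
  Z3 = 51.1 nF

Step 1 — Angular frequency: ω = 2π·f = 2π·882 = 5542 rad/s.
Step 2 — Component impedances:
  Z1: Z = R = 10.7 Ω
  Z2: Z = jωL = j·5542·0.0652 = 0 + j361.3 Ω
  Z3: Z = 1/(jωC) = -j/(ω·C) = 0 - j3531 Ω
Step 3 — With the output port shorted to ground, the output series arm Z2 runs from the junction to ground; the shunt arm Z3 also runs from the junction to ground. They appear in parallel: Z3 || Z2 = 0 + j402.5 Ω.
Step 4 — Series with input arm Z1: Z_in = Z1 + (Z3 || Z2) = 10.7 + j402.5 Ω = 402.7∠88.5° Ω.

Z = 10.7 + j402.5 Ω = 402.7∠88.5° Ω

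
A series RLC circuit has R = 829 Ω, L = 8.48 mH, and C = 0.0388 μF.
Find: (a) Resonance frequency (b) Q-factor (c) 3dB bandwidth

Step 1 — Resonance: ω₀ = 1/√(LC) = 1/√(0.00848·3.88e-08) = 5.513e+04 rad/s.
Step 2 — f₀ = ω₀/(2π) = 8774 Hz.
Step 3 — Series Q: Q = ω₀L/R = 5.513e+04·0.00848/829 = 0.5639.
Step 4 — Bandwidth: Δω = ω₀/Q = 9.776e+04 rad/s; BW = Δω/(2π) = 1.556e+04 Hz.

(a) f₀ = 8774 Hz  (b) Q = 0.5639  (c) BW = 1.556e+04 Hz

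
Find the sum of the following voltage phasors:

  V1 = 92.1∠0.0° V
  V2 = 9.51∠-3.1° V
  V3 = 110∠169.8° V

Step 1 — Convert each phasor to rectangular form:
  V1 = 92.1·(cos(0.0°) + j·sin(0.0°)) = 92.1 V
  V2 = 9.51·(cos(-3.1°) + j·sin(-3.1°)) = 9.496 - j0.5143 V
  V3 = 110·(cos(169.8°) + j·sin(169.8°)) = -108.3 + j19.48 V
Step 2 — Sum components: V_total = -6.665 + j18.97 V.
Step 3 — Convert to polar: |V_total| = 20.1 V, ∠V_total = 109.4°.

V_total = 20.1∠109.4° V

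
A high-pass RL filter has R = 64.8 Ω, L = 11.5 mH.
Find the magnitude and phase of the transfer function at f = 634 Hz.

Step 1 — Angular frequency: ω = 2π·634 = 3984 rad/s.
Step 2 — Transfer function: H(jω) = jωL/(R + jωL).
Step 3 — Numerator jωL = j·45.81; denominator R + jωL = 64.8 + j45.81.
Step 4 — H = 0.3332 + j0.4714.
Step 5 — Magnitude: |H| = 0.5773 (-4.8 dB); phase: φ = 54.7°.

|H| = 0.5773 (-4.8 dB), φ = 54.7°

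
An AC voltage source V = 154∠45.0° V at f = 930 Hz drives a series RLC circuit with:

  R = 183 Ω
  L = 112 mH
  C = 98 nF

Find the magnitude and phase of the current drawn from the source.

Step 1 — Angular frequency: ω = 2π·f = 2π·930 = 5843 rad/s.
Step 2 — Component impedances:
  R: Z = R = 183 Ω
  L: Z = jωL = j·5843·0.112 = 0 + j654.5 Ω
  C: Z = 1/(jωC) = -j/(ω·C) = 0 - j1746 Ω
Step 3 — Series combination: Z_total = R + L + C = 183 - j1092 Ω = 1107∠-80.5° Ω.
Step 4 — Source phasor: V = 154∠45.0° V = 108.9 + j108.9 V.
Step 5 — Ohm's law: I = V / Z_total = (108.9 + j108.9) / (183 - j1092) = -0.08075 + j0.1133 A.
Step 6 — Convert to polar: |I| = 0.1391 A, ∠I = 125.5°.

I = 0.1391∠125.5° A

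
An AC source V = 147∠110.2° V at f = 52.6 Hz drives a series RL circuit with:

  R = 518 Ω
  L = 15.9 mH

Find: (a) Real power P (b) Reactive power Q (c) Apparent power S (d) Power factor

Step 1 — Angular frequency: ω = 2π·f = 2π·52.6 = 330.5 rad/s.
Step 2 — Component impedances:
  R: Z = R = 518 Ω
  L: Z = jωL = j·330.5·0.0159 = 0 + j5.255 Ω
Step 3 — Series combination: Z_total = R + L = 518 + j5.255 Ω = 518∠0.6° Ω.
Step 4 — Source phasor: V = 147∠110.2° V = -50.76 + j138 V.
Step 5 — Current: I = V / Z = -0.09528 + j0.2673 A = 0.2838∠109.6° A.
Step 6 — Complex power: S = V·I* = 41.71 + j0.4231 VA.
Step 7 — Real power: P = Re(S) = 41.71 W.
Step 8 — Reactive power: Q = Im(S) = 0.4231 VAR.
Step 9 — Apparent power: |S| = 41.71 VA.
Step 10 — Power factor: PF = P/|S| = 0.9999 (lagging).

(a) P = 41.71 W  (b) Q = 0.4231 VAR  (c) S = 41.71 VA  (d) PF = 0.9999 (lagging)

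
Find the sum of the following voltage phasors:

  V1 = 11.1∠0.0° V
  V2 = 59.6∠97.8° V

Step 1 — Convert each phasor to rectangular form:
  V1 = 11.1·(cos(0.0°) + j·sin(0.0°)) = 11.1 V
  V2 = 59.6·(cos(97.8°) + j·sin(97.8°)) = -8.089 + j59.05 V
Step 2 — Sum components: V_total = 3.011 + j59.05 V.
Step 3 — Convert to polar: |V_total| = 59.13 V, ∠V_total = 87.1°.

V_total = 59.13∠87.1° V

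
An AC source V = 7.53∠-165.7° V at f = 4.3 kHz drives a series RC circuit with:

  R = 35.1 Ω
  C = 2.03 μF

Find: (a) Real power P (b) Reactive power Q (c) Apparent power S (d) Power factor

Step 1 — Angular frequency: ω = 2π·f = 2π·4300 = 2.702e+04 rad/s.
Step 2 — Component impedances:
  R: Z = R = 35.1 Ω
  C: Z = 1/(jωC) = -j/(ω·C) = 0 - j18.23 Ω
Step 3 — Series combination: Z_total = R + C = 35.1 - j18.23 Ω = 39.55∠-27.4° Ω.
Step 4 — Source phasor: V = 7.53∠-165.7° V = -7.297 - j1.86 V.
Step 5 — Current: I = V / Z = -0.142 - j0.1268 A = 0.1904∠-138.3° A.
Step 6 — Complex power: S = V·I* = 1.272 - j0.6608 VA.
Step 7 — Real power: P = Re(S) = 1.272 W.
Step 8 — Reactive power: Q = Im(S) = -0.6608 VAR.
Step 9 — Apparent power: |S| = 1.434 VA.
Step 10 — Power factor: PF = P/|S| = 0.8874 (leading).

(a) P = 1.272 W  (b) Q = -0.6608 VAR  (c) S = 1.434 VA  (d) PF = 0.8874 (leading)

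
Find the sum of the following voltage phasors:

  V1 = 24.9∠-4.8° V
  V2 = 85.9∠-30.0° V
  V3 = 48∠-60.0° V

Step 1 — Convert each phasor to rectangular form:
  V1 = 24.9·(cos(-4.8°) + j·sin(-4.8°)) = 24.81 - j2.084 V
  V2 = 85.9·(cos(-30.0°) + j·sin(-30.0°)) = 74.39 - j42.95 V
  V3 = 48·(cos(-60.0°) + j·sin(-60.0°)) = 24 - j41.57 V
Step 2 — Sum components: V_total = 123.2 - j86.6 V.
Step 3 — Convert to polar: |V_total| = 150.6 V, ∠V_total = -35.1°.

V_total = 150.6∠-35.1° V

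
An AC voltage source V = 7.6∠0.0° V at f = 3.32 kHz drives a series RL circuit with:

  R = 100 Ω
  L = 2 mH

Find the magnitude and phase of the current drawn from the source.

Step 1 — Angular frequency: ω = 2π·f = 2π·3320 = 2.086e+04 rad/s.
Step 2 — Component impedances:
  R: Z = R = 100 Ω
  L: Z = jωL = j·2.086e+04·0.002 = 0 + j41.72 Ω
Step 3 — Series combination: Z_total = R + L = 100 + j41.72 Ω = 108.4∠22.6° Ω.
Step 4 — Source phasor: V = 7.6∠0.0° V = 7.6 V.
Step 5 — Ohm's law: I = V / Z_total = (7.6) / (100 + j41.72) = 0.06473 - j0.02701 A.
Step 6 — Convert to polar: |I| = 0.07014 A, ∠I = -22.6°.

I = 0.07014∠-22.6° A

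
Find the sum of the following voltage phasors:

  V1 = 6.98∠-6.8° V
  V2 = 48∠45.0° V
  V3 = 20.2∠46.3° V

Step 1 — Convert each phasor to rectangular form:
  V1 = 6.98·(cos(-6.8°) + j·sin(-6.8°)) = 6.931 - j0.8265 V
  V2 = 48·(cos(45.0°) + j·sin(45.0°)) = 33.94 + j33.94 V
  V3 = 20.2·(cos(46.3°) + j·sin(46.3°)) = 13.96 + j14.6 V
Step 2 — Sum components: V_total = 54.83 + j47.72 V.
Step 3 — Convert to polar: |V_total| = 72.69 V, ∠V_total = 41.0°.

V_total = 72.69∠41.0° V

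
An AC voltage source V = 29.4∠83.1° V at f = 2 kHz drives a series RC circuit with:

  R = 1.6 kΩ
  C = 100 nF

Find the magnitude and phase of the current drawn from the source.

Step 1 — Angular frequency: ω = 2π·f = 2π·2000 = 1.257e+04 rad/s.
Step 2 — Component impedances:
  R: Z = R = 1600 Ω
  C: Z = 1/(jωC) = -j/(ω·C) = 0 - j795.8 Ω
Step 3 — Series combination: Z_total = R + C = 1600 - j795.8 Ω = 1787∠-26.4° Ω.
Step 4 — Source phasor: V = 29.4∠83.1° V = 3.532 + j29.19 V.
Step 5 — Ohm's law: I = V / Z_total = (3.532 + j29.19) / (1600 - j795.8) = -0.005504 + j0.0155 A.
Step 6 — Convert to polar: |I| = 0.01645 A, ∠I = 109.5°.

I = 0.01645∠109.5° A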